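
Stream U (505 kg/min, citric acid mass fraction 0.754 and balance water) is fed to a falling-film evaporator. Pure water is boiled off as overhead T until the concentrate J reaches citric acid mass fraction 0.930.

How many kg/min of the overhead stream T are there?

95.57 kg/min

citric acid is conserved: 505×0.754 = 380.77 kg/min all reports to the concentrate.
Concentrate = 380.77/(target fraction) = 409.43 kg/min.
Overhead = 505 − 409.43 = 95.57 kg/min.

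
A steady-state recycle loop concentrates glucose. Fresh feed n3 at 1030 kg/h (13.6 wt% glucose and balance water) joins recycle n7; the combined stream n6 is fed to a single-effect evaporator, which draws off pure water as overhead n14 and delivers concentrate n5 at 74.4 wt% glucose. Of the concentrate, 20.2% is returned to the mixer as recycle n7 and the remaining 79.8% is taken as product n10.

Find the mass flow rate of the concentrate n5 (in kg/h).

235.9 kg/h

Overall glucose balance (none leaves overhead): glucose in fresh feed = glucose in product, i.e. 1030×0.136 = (1−0.202)·n5·0.744.
n5 = 140.08/(0.744×0.798) = 235.94 kg/h.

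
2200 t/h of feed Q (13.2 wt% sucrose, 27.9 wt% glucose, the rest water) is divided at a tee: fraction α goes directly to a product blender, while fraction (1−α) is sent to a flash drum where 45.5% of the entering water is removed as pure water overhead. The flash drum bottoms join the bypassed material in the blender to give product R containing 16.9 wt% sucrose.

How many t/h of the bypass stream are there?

All 2200×0.132 = 290.4 t/h of sucrose reaches R, so R = 290.4/0.169 = 1718.3 t/h and vapour = 481.66 t/h.
The evaporator receives (1−α)·2200 of feed at 0.589 water and removes 0.455 of that water:
0.455×0.589×(1−α)×2200 = 481.66
(1−α) = 481.66/589.59 = 0.8169;  α = 0.1831.
Bypass flow = 0.1831×2200 = 402.74 t/h.

402.7 t/h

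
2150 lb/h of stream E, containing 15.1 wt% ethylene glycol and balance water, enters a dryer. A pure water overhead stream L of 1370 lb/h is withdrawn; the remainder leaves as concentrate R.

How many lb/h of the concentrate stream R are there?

780 lb/h

Concentrate = 2150 − 1370 = 780 lb/h.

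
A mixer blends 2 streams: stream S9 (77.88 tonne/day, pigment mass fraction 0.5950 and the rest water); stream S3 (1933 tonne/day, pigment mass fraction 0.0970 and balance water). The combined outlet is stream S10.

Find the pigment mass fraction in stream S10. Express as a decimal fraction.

Total flow out = 77.88 + 1933 = 2010.9 tonne/day.
pigment in = 77.88×0.595 + 1933×0.097 = 233.84 tonne/day.
pigment mass fraction in S10 = 233.84/2010.9 = 0.1163.

0.1163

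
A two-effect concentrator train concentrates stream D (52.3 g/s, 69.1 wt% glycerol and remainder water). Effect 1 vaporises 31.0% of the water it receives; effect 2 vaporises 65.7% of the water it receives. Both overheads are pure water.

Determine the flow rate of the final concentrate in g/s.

39.96 g/s

water in feed = 52.3×0.309 = 16.161 g/s.
After stage 1: water left = (1−0.310)×16.161 = 11.151; stream total = 47.29 g/s.
After stage 2: water left = (1−0.657)×11.151 = 3.8248; final concentrate = 39.964 g/s.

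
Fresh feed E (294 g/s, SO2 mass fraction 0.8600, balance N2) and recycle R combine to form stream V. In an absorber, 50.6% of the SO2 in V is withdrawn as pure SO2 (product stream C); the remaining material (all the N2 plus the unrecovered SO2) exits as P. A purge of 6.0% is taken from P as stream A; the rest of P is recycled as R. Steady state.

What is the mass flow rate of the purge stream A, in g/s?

N2 enters only via E and leaves only via the purge: 294×0.140 = 0.060×(N2 in P), and the absorber passes all N2, so N2 in V = N2 in P = 686 g/s.
SO2 in V: m_A = 294×0.860 + (1−0.060)·(1−0.506)·m_A, so m_A = 252.84/0.5356 = 472.03 g/s.
P = (1−0.506)×472.03 + 686 = 919.18 g/s.
Purge A = 0.060×919.18 = 55.151 g/s.

55.15 g/s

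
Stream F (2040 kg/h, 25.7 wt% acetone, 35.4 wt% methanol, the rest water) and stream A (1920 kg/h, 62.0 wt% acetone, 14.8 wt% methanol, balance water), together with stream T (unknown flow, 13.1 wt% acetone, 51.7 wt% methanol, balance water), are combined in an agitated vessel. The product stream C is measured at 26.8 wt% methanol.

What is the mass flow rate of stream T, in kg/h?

Let T be the unknown flow. Total out = 3960 + T.
methanol balance: 1006.3 + 0.517·T = 0.268·(3960 + T)
(0.517 − 0.268)·T = 0.268×3960 − 1006.3 = 54.96
T = 54.96 / 0.249 = 220.72 kg/h

220.7 kg/h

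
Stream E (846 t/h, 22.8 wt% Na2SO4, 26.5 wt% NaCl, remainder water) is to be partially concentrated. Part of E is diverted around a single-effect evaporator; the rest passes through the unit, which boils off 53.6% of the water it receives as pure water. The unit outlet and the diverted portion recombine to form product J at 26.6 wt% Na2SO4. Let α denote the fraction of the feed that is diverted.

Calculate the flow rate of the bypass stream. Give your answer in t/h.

401.3 t/h

All 846×0.228 = 192.89 t/h of Na2SO4 reaches J, so J = 192.89/0.266 = 725.14 t/h and vapour = 120.86 t/h.
The evaporator receives (1−α)·846 of feed at 0.507 water and removes 0.536 of that water:
0.536×0.507×(1−α)×846 = 120.86
(1−α) = 120.86/229.9 = 0.5257;  α = 0.4743.
Bypass flow = 0.4743×846 = 401.27 t/h.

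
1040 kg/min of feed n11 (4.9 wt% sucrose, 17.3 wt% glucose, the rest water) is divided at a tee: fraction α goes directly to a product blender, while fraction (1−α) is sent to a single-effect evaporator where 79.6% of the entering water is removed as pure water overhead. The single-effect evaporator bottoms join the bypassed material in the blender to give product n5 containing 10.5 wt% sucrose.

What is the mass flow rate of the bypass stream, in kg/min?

144.3 kg/min

All 1040×0.049 = 50.96 kg/min of sucrose reaches n5, so n5 = 50.96/0.105 = 485.33 kg/min and vapour = 554.67 kg/min.
The evaporator receives (1−α)·1040 of feed at 0.778 water and removes 0.796 of that water:
0.796×0.778×(1−α)×1040 = 554.67
(1−α) = 554.67/644.06 = 0.8612;  α = 0.1388.
Bypass flow = 0.1388×1040 = 144.35 kg/min.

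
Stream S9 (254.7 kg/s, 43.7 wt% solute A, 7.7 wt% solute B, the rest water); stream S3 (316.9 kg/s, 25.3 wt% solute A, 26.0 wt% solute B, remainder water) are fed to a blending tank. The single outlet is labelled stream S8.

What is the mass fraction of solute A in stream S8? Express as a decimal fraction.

Total flow out = 254.7 + 316.9 = 571.6 kg/s.
solute A in = 254.7×0.437 + 316.9×0.253 = 191.48 kg/s.
solute A mass fraction in S8 = 191.48/571.6 = 0.3350.

0.3350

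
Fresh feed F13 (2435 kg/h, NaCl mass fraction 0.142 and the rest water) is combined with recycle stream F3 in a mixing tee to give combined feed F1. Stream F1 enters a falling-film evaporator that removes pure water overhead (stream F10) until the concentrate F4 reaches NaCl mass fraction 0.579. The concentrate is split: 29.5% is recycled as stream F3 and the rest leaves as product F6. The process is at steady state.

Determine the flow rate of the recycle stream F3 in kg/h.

Overall NaCl balance (none leaves overhead): NaCl in fresh feed = NaCl in product, i.e. 2435×0.142 = (1−0.295)·F4·0.579.
F4 = 345.77/(0.579×0.705) = 847.07 kg/h.
Recycle F3 = 0.295×847.07 = 249.89 kg/h.

249.9 kg/h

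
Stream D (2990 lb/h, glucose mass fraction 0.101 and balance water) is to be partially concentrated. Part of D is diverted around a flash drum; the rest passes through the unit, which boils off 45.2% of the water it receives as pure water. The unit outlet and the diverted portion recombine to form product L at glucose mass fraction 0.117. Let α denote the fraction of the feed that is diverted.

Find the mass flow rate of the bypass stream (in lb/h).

All 2990×0.101 = 301.99 lb/h of glucose reaches L, so L = 301.99/0.117 = 2581.1 lb/h and vapour = 408.89 lb/h.
The evaporator receives (1−α)·2990 of feed at 0.899 water and removes 0.452 of that water:
0.452×0.899×(1−α)×2990 = 408.89
(1−α) = 408.89/1215 = 0.3365;  α = 0.6635.
Bypass flow = 0.6635×2990 = 1983.7 lb/h.

1984 lb/h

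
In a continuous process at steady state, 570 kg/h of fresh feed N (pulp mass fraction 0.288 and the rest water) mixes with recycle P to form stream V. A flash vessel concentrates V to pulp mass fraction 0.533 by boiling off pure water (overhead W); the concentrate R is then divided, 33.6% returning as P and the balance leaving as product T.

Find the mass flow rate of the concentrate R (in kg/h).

463.8 kg/h

Overall pulp balance (none leaves overhead): pulp in fresh feed = pulp in product, i.e. 570×0.288 = (1−0.336)·R·0.533.
R = 164.16/(0.533×0.664) = 463.84 kg/h.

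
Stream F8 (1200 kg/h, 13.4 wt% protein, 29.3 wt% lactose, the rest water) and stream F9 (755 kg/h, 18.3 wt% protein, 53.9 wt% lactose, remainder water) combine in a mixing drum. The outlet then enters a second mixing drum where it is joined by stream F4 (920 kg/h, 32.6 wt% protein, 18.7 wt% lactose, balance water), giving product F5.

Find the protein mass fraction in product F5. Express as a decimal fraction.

Overall, product flow = 2875 kg/h.
protein in = 1200×0.134 + 755×0.183 + 920×0.326 = 598.88 kg/h.
protein fraction in F5 = 0.208.

0.208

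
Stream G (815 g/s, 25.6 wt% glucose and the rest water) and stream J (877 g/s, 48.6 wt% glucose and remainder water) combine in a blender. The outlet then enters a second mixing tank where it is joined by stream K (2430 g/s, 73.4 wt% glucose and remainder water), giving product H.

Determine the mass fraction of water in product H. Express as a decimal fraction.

0.413

Overall, product flow = 4122 g/s.
water in = 815×0.744 + 877×0.514 + 2430×0.266 = 1703.5 g/s.
water fraction in H = 0.413.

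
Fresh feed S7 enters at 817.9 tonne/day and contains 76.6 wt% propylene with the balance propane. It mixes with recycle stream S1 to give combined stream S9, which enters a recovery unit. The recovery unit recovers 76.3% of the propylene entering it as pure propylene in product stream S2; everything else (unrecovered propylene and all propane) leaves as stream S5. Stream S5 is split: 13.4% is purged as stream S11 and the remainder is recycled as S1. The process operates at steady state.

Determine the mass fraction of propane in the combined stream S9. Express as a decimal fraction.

propane enters only via S7 and leaves only via the purge: 817.9×0.234 = 0.134×(propane in S5), and the recovery unit passes all propane, so propane in S9 = propane in S5 = 1428.3 tonne/day.
propylene in S9: m_A = 817.9×0.766 + (1−0.134)·(1−0.763)·m_A, so m_A = 626.51/0.7948 = 788.3 tonne/day.
S9 = 788.3 + 1428.3 = 2216.6 tonne/day.
propane fraction in S9 = 1428.3/2216.6 = 0.644.

0.644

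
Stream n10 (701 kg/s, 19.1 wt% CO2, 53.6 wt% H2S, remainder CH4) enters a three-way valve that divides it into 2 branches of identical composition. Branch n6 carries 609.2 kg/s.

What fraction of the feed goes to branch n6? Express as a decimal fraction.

0.869

Fraction to n6 = 609.2/701 = 0.8690.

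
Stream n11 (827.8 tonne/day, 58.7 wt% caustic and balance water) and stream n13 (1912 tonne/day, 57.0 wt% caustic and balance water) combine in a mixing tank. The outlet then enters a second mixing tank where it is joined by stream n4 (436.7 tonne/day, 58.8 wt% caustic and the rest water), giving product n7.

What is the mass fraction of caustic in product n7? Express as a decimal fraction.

0.5769

Overall, product flow = 3176.5 tonne/day.
caustic in = 827.8×0.587 + 1912×0.570 + 436.7×0.588 = 1832.5 tonne/day.
caustic fraction in n7 = 0.5769.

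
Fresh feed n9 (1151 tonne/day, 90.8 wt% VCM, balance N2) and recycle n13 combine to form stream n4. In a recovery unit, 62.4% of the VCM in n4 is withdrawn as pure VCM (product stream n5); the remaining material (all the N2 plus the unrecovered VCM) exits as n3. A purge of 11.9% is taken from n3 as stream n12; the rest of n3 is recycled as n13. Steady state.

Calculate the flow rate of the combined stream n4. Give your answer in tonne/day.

2453 tonne/day

N2 enters only via n9 and leaves only via the purge: 1151×0.092 = 0.119×(N2 in n3), and the recovery unit passes all N2, so N2 in n4 = N2 in n3 = 889.85 tonne/day.
VCM in n4: m_A = 1151×0.908 + (1−0.119)·(1−0.624)·m_A, so m_A = 1045.1/0.6687 = 1562.8 tonne/day.
n4 = 1562.8 + 889.85 = 2452.6 tonne/day.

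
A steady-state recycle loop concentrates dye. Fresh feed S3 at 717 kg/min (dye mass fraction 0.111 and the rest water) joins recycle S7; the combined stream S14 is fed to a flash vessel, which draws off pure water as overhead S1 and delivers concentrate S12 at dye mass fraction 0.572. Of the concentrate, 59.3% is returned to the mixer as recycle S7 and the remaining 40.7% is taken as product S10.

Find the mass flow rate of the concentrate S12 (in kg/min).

Overall dye balance (none leaves overhead): dye in fresh feed = dye in product, i.e. 717×0.111 = (1−0.593)·S12·0.572.
S12 = 79.587/(0.572×0.407) = 341.86 kg/min.

341.9 kg/min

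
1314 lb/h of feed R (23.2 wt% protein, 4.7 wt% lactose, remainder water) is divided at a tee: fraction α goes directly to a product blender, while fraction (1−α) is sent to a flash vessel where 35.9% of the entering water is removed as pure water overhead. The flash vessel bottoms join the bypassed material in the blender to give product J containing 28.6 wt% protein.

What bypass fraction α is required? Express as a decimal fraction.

All 1314×0.232 = 304.85 lb/h of protein reaches J, so J = 304.85/0.286 = 1065.9 lb/h and vapour = 248.1 lb/h.
The evaporator receives (1−α)·1314 of feed at 0.721 water and removes 0.359 of that water:
0.359×0.721×(1−α)×1314 = 248.1
(1−α) = 248.1/340.11 = 0.7295;  α = 0.2705.

0.271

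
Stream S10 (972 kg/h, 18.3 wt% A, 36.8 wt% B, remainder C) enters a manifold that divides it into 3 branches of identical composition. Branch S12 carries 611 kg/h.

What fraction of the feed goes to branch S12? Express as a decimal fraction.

Fraction to S12 = 611/972 = 0.6286.

0.629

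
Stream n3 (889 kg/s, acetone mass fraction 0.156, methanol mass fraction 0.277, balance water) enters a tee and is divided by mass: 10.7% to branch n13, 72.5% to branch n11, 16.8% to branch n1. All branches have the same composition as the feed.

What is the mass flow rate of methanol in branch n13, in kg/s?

Branch n13 total = 0.107×889 = 95.123 kg/s.
methanol in n13 = 0.277×95.123 = 26.349 kg/s.

26.35 kg/s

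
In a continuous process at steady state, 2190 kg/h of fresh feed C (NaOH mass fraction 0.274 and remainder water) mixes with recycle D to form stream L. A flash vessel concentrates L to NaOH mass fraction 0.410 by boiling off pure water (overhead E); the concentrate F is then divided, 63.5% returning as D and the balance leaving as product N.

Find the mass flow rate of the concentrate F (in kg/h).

4010 kg/h

Overall NaOH balance (none leaves overhead): NaOH in fresh feed = NaOH in product, i.e. 2190×0.274 = (1−0.635)·F·0.410.
F = 600.06/(0.410×0.365) = 4009.8 kg/h.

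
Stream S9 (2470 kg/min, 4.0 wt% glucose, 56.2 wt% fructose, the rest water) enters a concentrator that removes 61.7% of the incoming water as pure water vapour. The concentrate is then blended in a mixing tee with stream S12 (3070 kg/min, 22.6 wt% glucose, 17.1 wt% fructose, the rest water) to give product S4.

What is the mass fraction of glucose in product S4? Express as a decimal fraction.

Vapour removed = 0.617×0.398×2470 = 606.55 kg/min; concentrate = 1863.5 kg/min.
glucose reaching the mixer = 98.8 (from concentrate) + 3070×0.226 = 792.62 kg/min.
Product flow = 1863.5 + 3070 = 4933.5 kg/min; glucose fraction = 0.161.

0.161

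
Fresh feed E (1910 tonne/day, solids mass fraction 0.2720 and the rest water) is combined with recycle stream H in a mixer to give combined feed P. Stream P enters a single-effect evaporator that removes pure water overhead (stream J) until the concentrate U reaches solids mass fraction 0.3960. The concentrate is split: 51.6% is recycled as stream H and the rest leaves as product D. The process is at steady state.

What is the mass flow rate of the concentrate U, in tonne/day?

2711 tonne/day

Overall solids balance (none leaves overhead): solids in fresh feed = solids in product, i.e. 1910×0.272 = (1−0.516)·U·0.396.
U = 519.52/(0.396×0.484) = 2710.6 tonne/day.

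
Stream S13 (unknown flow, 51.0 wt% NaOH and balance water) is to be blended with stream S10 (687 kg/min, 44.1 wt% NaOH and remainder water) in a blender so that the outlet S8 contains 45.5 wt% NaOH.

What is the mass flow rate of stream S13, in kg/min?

174.9 kg/min

Let S13 be the unknown flow. Total out = 687 + S13.
NaOH balance: 302.97 + 0.510·S13 = 0.455·(687 + S13)
(0.510 − 0.455)·S13 = 0.455×687 − 302.97 = 9.618
S13 = 9.618 / 0.055 = 174.87 kg/min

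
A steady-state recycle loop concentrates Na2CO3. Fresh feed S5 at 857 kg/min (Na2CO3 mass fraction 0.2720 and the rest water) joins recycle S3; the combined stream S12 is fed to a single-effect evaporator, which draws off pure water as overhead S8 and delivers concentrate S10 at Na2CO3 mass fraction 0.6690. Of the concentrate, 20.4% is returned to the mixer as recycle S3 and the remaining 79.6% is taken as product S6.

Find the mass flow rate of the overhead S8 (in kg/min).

Overall Na2CO3 balance (none leaves overhead): Na2CO3 in fresh feed = Na2CO3 in product, i.e. 857×0.272 = (1−0.204)·S10·0.669.
S10 = 233.1/(0.669×0.796) = 437.73 kg/min.
Recycle S3 = 0.204×437.73 = 89.298 kg/min.
Combined feed S12 = 857 + 89.298 = 946.3 kg/min.
Overhead S8 = S12 − S10 = 946.3 − 437.73 = 508.56 kg/min.

508.6 kg/min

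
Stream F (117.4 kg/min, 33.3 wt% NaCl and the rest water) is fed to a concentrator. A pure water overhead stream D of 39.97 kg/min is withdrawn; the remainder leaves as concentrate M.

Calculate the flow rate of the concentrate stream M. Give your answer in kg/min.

77.43 kg/min

Concentrate = 117.4 − 39.97 = 77.43 kg/min.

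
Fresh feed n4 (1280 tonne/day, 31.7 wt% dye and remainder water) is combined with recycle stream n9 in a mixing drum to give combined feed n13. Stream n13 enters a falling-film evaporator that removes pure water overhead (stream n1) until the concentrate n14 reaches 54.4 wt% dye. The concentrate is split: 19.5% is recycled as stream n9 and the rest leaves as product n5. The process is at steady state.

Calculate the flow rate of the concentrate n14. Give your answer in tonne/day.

Overall dye balance (none leaves overhead): dye in fresh feed = dye in product, i.e. 1280×0.317 = (1−0.195)·n14·0.544.
n14 = 405.76/(0.544×0.805) = 926.56 tonne/day.

926.6 tonne/day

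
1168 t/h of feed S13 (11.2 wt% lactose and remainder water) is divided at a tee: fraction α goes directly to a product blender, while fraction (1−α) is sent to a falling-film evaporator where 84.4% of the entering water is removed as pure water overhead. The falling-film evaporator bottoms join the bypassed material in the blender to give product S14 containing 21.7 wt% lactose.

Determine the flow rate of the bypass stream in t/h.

413.9 t/h

All 1168×0.112 = 130.82 t/h of lactose reaches S14, so S14 = 130.82/0.217 = 602.84 t/h and vapour = 565.16 t/h.
The evaporator receives (1−α)·1168 of feed at 0.888 water and removes 0.844 of that water:
0.844×0.888×(1−α)×1168 = 565.16
(1−α) = 565.16/875.38 = 0.6456;  α = 0.3544.
Bypass flow = 0.3544×1168 = 413.92 t/h.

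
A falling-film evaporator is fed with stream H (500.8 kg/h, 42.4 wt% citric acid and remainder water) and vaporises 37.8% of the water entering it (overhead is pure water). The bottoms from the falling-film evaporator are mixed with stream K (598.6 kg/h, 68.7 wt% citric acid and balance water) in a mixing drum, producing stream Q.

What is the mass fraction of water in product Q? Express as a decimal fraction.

0.370

Vapour removed = 0.378×0.576×500.8 = 109.04 kg/h; concentrate = 391.76 kg/h.
water reaching the mixer = 179.42 (from concentrate) + 598.6×0.313 = 366.78 kg/h.
Product flow = 391.76 + 598.6 = 990.36 kg/h; water fraction = 0.370.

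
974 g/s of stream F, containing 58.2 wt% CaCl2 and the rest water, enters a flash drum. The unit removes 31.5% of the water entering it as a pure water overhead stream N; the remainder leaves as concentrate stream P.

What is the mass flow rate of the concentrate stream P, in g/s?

water entering = 974×0.418 = 407.13 g/s; overhead removed = 0.315×407.13 = 128.25 g/s.
Concentrate = 974 − 128.25 = 845.75 g/s.

845.8 g/s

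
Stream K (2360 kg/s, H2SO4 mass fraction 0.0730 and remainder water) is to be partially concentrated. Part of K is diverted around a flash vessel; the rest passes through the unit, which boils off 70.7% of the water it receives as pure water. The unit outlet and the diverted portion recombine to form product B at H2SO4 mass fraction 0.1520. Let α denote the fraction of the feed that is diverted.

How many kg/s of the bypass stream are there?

All 2360×0.073 = 172.28 kg/s of H2SO4 reaches B, so B = 172.28/0.152 = 1133.4 kg/s and vapour = 1226.6 kg/s.
The evaporator receives (1−α)·2360 of feed at 0.927 water and removes 0.707 of that water:
0.707×0.927×(1−α)×2360 = 1226.6
(1−α) = 1226.6/1546.7 = 0.7930;  α = 0.2070.
Bypass flow = 0.2070×2360 = 488.47 kg/s.

488.5 kg/s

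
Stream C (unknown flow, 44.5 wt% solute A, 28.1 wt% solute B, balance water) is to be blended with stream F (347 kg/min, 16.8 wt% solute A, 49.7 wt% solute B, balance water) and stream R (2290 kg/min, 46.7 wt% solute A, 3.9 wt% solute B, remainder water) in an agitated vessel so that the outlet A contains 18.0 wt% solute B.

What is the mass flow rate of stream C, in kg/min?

Let C be the unknown flow. Total out = 2637 + C.
solute B balance: 261.77 + 0.281·C = 0.180·(2637 + C)
(0.281 − 0.180)·C = 0.180×2637 − 261.77 = 212.89
C = 212.89 / 0.101 = 2107.8 kg/min

2108 kg/min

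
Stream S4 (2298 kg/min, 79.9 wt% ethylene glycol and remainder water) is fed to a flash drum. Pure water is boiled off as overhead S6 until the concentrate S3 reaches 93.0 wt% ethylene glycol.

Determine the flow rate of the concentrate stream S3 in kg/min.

1974 kg/min

ethylene glycol is conserved: 2298×0.799 = 1836.1 kg/min all reports to the concentrate.
Concentrate = 1836.1/(target fraction) = 1974.3 kg/min.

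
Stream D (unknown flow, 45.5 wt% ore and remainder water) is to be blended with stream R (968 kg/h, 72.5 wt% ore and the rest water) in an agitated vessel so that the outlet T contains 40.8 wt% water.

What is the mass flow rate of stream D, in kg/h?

Let D be the unknown flow. Total out = 968 + D.
water balance: 266.2 + 0.545·D = 0.408·(968 + D)
(0.545 − 0.408)·D = 0.408×968 − 266.2 = 128.74
D = 128.74 / 0.137 = 939.74 kg/h

939.7 kg/h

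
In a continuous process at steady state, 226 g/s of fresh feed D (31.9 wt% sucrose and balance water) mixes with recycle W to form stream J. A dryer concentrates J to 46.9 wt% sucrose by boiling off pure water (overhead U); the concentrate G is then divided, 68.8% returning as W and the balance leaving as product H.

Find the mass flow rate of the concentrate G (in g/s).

Overall sucrose balance (none leaves overhead): sucrose in fresh feed = sucrose in product, i.e. 226×0.319 = (1−0.688)·G·0.469.
G = 72.094/(0.469×0.312) = 492.69 g/s.

492.7 g/s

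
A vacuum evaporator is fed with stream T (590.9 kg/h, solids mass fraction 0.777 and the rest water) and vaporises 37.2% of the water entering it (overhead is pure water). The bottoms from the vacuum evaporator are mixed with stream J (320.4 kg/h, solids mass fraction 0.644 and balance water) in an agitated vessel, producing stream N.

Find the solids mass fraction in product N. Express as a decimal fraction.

0.772

Vapour removed = 0.372×0.223×590.9 = 49.019 kg/h; concentrate = 541.88 kg/h.
solids reaching the mixer = 459.13 (from concentrate) + 320.4×0.644 = 665.47 kg/h.
Product flow = 541.88 + 320.4 = 862.28 kg/h; solids fraction = 0.772.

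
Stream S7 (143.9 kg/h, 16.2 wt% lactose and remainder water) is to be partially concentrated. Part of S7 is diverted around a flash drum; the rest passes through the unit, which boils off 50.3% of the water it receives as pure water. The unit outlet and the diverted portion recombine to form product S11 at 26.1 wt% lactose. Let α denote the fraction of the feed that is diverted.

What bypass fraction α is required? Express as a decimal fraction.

All 143.9×0.162 = 23.312 kg/h of lactose reaches S11, so S11 = 23.312/0.261 = 89.317 kg/h and vapour = 54.583 kg/h.
The evaporator receives (1−α)·143.9 of feed at 0.838 water and removes 0.503 of that water:
0.503×0.838×(1−α)×143.9 = 54.583
(1−α) = 54.583/60.656 = 0.8999;  α = 0.1001.

0.100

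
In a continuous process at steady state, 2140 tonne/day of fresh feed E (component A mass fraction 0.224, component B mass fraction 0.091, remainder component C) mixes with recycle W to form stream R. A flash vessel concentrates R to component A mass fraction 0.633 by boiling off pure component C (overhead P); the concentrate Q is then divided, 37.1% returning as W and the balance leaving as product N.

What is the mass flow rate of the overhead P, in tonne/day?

1383 tonne/day

Overall component A balance (none leaves overhead): component A in fresh feed = component A in product, i.e. 2140×0.224 = (1−0.371)·Q·0.633.
Q = 479.36/(0.633×0.629) = 1203.9 tonne/day.
Recycle W = 0.371×1203.9 = 446.66 tonne/day.
Combined feed R = 2140 + 446.66 = 2586.7 tonne/day.
Overhead P = R − Q = 2586.7 − 1203.9 = 1382.7 tonne/day.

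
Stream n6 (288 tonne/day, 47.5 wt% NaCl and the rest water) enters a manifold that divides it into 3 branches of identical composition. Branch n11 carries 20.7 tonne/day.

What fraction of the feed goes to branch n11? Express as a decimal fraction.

Fraction to n11 = 20.7/288 = 0.0719.

0.072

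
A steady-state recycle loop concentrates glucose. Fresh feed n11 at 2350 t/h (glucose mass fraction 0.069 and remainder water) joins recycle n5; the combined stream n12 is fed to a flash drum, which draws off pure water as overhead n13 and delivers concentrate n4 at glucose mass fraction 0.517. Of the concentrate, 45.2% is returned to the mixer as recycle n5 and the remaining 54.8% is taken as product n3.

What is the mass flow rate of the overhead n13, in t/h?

2036 t/h

Overall glucose balance (none leaves overhead): glucose in fresh feed = glucose in product, i.e. 2350×0.069 = (1−0.452)·n4·0.517.
n4 = 162.15/(0.517×0.548) = 572.33 t/h.
Recycle n5 = 0.452×572.33 = 258.69 t/h.
Combined feed n12 = 2350 + 258.69 = 2608.7 t/h.
Overhead n13 = n12 − n4 = 2608.7 − 572.33 = 2036.4 t/h.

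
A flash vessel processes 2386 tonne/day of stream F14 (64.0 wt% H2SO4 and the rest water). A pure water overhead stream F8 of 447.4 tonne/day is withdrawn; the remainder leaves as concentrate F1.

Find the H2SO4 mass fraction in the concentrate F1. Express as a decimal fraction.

H2SO4 is not removed: 2386×0.640 = 1527 tonne/day of H2SO4 enters F1.
Concentrate = 2386 − 447.4 = 1938.6 tonne/day.
Mass fraction = 1527/1938.6 = 0.788.

0.788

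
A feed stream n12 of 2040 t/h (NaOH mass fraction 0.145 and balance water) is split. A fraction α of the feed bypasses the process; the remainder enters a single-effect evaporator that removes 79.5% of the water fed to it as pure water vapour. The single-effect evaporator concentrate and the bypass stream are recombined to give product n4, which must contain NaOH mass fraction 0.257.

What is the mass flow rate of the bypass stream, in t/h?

All 2040×0.145 = 295.8 t/h of NaOH reaches n4, so n4 = 295.8/0.257 = 1151 t/h and vapour = 889.03 t/h.
The evaporator receives (1−α)·2040 of feed at 0.855 water and removes 0.795 of that water:
0.795×0.855×(1−α)×2040 = 889.03
(1−α) = 889.03/1386.6 = 0.6411;  α = 0.3589.
Bypass flow = 0.3589×2040 = 732.08 t/h.

732.1 t/h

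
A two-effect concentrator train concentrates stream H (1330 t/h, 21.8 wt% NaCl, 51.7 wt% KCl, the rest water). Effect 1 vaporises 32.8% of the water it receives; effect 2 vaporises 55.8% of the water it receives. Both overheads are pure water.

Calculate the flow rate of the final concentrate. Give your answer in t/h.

1082 t/h

water in feed = 1330×0.265 = 352.45 t/h.
After stage 1: water left = (1−0.328)×352.45 = 236.85; stream total = 1214.4 t/h.
After stage 2: water left = (1−0.558)×236.85 = 104.69; final concentrate = 1082.2 t/h.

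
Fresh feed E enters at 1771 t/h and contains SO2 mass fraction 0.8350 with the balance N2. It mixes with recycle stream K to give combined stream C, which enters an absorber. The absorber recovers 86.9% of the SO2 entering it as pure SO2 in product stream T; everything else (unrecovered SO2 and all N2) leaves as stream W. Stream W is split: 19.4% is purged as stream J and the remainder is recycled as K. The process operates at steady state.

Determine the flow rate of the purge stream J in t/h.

334.2 t/h

N2 enters only via E and leaves only via the purge: 1771×0.165 = 0.194×(N2 in W), and the absorber passes all N2, so N2 in C = N2 in W = 1506.3 t/h.
SO2 in C: m_A = 1771×0.835 + (1−0.194)·(1−0.869)·m_A, so m_A = 1478.8/0.8944 = 1653.4 t/h.
W = (1−0.869)×1653.4 + 1506.3 = 1722.9 t/h.
Purge J = 0.194×1722.9 = 334.23 t/h.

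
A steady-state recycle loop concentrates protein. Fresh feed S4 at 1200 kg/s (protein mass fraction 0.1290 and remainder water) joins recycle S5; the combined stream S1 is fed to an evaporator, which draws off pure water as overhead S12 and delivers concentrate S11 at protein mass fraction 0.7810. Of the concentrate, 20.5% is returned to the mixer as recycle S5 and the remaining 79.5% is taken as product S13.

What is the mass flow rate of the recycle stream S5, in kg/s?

Overall protein balance (none leaves overhead): protein in fresh feed = protein in product, i.e. 1200×0.129 = (1−0.205)·S11·0.781.
S11 = 154.8/(0.781×0.795) = 249.32 kg/s.
Recycle S5 = 0.205×249.32 = 51.11 kg/s.

51.11 kg/s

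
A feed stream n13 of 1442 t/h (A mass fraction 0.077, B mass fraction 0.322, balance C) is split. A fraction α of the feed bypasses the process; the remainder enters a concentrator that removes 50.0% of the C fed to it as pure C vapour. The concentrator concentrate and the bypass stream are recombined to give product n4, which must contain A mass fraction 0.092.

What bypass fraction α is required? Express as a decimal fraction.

All 1442×0.077 = 111.03 t/h of A reaches n4, so n4 = 111.03/0.092 = 1206.9 t/h and vapour = 235.11 t/h.
The evaporator receives (1−α)·1442 of feed at 0.601 C and removes 0.500 of that C:
0.500×0.601×(1−α)×1442 = 235.11
(1−α) = 235.11/433.32 = 0.5426;  α = 0.4574.

0.457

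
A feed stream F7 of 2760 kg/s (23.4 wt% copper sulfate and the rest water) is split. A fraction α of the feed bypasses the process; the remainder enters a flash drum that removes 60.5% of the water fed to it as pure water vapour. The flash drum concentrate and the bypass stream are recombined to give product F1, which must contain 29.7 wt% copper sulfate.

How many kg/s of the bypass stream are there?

1497 kg/s

All 2760×0.234 = 645.84 kg/s of copper sulfate reaches F1, so F1 = 645.84/0.297 = 2174.5 kg/s and vapour = 585.45 kg/s.
The evaporator receives (1−α)·2760 of feed at 0.766 water and removes 0.605 of that water:
0.605×0.766×(1−α)×2760 = 585.45
(1−α) = 585.45/1279.1 = 0.4577;  α = 0.5423.
Bypass flow = 0.5423×2760 = 1496.7 kg/s.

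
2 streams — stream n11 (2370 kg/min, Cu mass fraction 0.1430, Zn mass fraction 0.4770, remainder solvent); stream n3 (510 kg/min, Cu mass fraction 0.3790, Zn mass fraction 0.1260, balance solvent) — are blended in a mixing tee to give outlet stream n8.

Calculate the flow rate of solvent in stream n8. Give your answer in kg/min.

1153 kg/min

solvent out = solvent in = 2370×0.380 + 510×0.495 = 1153 kg/min.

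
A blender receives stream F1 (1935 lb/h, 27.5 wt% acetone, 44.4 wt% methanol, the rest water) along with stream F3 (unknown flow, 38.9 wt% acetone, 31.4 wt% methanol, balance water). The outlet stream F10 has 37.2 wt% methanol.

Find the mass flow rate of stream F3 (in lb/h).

2402 lb/h

Let F3 be the unknown flow. Total out = 1935 + F3.
methanol balance: 859.14 + 0.314·F3 = 0.372·(1935 + F3)
(0.314 − 0.372)·F3 = 0.372×1935 − 859.14 = -139.32
F3 = -139.32 / -0.058 = 2402.1 lb/h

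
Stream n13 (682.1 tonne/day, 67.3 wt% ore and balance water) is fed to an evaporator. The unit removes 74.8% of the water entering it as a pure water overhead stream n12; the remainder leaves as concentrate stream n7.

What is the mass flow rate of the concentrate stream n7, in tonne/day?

515.3 tonne/day

water entering = 682.1×0.327 = 223.05 tonne/day; overhead removed = 0.748×223.05 = 166.84 tonne/day.
Concentrate = 682.1 − 166.84 = 515.26 tonne/day.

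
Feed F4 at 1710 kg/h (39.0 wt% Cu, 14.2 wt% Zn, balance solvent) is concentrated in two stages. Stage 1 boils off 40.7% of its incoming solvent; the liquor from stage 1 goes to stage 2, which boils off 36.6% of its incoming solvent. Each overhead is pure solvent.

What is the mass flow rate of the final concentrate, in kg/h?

1211 kg/h

solvent in feed = 1710×0.468 = 800.28 kg/h.
After stage 1: solvent left = (1−0.407)×800.28 = 474.57; stream total = 1384.3 kg/h.
After stage 2: solvent left = (1−0.366)×474.57 = 300.87; final concentrate = 1210.6 kg/h.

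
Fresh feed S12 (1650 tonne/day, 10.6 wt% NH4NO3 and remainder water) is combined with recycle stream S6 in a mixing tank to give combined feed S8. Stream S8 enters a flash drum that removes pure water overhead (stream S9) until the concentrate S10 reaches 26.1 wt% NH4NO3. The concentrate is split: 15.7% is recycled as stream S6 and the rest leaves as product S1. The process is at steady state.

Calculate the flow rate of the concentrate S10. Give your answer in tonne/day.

Overall NH4NO3 balance (none leaves overhead): NH4NO3 in fresh feed = NH4NO3 in product, i.e. 1650×0.106 = (1−0.157)·S10·0.261.
S10 = 174.9/(0.261×0.843) = 794.92 tonne/day.

794.9 tonne/day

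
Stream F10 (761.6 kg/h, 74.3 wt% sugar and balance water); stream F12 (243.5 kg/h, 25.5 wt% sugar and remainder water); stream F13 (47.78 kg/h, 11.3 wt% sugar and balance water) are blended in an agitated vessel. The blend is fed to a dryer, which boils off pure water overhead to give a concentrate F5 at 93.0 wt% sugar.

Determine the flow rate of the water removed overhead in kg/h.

371.8 kg/h

sugar entering = 761.6×0.743 + 243.5×0.255 + 47.78×0.113 = 633.36 kg/h.
All sugar reports to F5, so F5 = 633.36/0.930 = 681.03 kg/h.
Total feed = 1052.9 kg/h; overhead = 1052.9 − 681.03 = 371.85 kg/h.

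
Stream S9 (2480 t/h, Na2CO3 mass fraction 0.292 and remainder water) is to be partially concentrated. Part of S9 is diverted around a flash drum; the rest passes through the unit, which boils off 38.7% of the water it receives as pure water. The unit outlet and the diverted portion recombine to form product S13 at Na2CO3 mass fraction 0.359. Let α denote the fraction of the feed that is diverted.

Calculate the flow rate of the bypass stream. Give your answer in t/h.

All 2480×0.292 = 724.16 t/h of Na2CO3 reaches S13, so S13 = 724.16/0.359 = 2017.2 t/h and vapour = 462.84 t/h.
The evaporator receives (1−α)·2480 of feed at 0.708 water and removes 0.387 of that water:
0.387×0.708×(1−α)×2480 = 462.84
(1−α) = 462.84/679.51 = 0.6811;  α = 0.3189.
Bypass flow = 0.3189×2480 = 790.77 t/h.

790.8 t/h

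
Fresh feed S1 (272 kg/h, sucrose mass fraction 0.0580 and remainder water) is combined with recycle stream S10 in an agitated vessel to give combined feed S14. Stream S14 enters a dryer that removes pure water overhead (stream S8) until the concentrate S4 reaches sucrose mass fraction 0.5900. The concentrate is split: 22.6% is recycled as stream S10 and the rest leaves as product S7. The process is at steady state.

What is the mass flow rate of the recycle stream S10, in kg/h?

7.808 kg/h

Overall sucrose balance (none leaves overhead): sucrose in fresh feed = sucrose in product, i.e. 272×0.058 = (1−0.226)·S4·0.590.
S4 = 15.776/(0.590×0.774) = 34.546 kg/h.
Recycle S10 = 0.226×34.546 = 7.8075 kg/h.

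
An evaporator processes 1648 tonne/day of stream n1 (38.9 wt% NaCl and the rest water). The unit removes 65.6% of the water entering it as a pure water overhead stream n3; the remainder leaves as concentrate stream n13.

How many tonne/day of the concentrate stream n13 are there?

987.5 tonne/day

water entering = 1648×0.611 = 1006.9 tonne/day; overhead removed = 0.656×1006.9 = 660.54 tonne/day.
Concentrate = 1648 − 660.54 = 987.46 tonne/day.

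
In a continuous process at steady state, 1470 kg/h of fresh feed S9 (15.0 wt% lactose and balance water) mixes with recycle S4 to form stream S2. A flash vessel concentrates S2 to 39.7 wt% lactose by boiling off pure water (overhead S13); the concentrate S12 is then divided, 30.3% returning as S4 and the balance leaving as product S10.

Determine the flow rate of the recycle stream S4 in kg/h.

241.5 kg/h

Overall lactose balance (none leaves overhead): lactose in fresh feed = lactose in product, i.e. 1470×0.150 = (1−0.303)·S12·0.397.
S12 = 220.5/(0.397×0.697) = 796.87 kg/h.
Recycle S4 = 0.303×796.87 = 241.45 kg/h.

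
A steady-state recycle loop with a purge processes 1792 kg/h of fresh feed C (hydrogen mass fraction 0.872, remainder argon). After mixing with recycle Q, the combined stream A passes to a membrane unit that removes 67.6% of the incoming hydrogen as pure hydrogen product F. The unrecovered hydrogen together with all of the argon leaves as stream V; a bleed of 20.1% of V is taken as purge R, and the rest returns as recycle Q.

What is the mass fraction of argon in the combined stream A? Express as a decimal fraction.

argon enters only via C and leaves only via the purge: 1792×0.128 = 0.201×(argon in V), and the membrane unit passes all argon, so argon in A = argon in V = 1141.2 kg/h.
hydrogen in A: m_A = 1792×0.872 + (1−0.201)·(1−0.676)·m_A, so m_A = 1562.6/0.7411 = 2108.5 kg/h.
A = 2108.5 + 1141.2 = 3249.6 kg/h.
argon fraction in A = 1141.2/3249.6 = 0.351.

0.351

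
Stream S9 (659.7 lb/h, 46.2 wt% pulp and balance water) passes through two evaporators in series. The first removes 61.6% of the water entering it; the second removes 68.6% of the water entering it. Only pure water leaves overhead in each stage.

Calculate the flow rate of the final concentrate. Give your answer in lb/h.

water in feed = 659.7×0.538 = 354.92 lb/h.
After stage 1: water left = (1−0.616)×354.92 = 136.29; stream total = 441.07 lb/h.
After stage 2: water left = (1−0.686)×136.29 = 42.795; final concentrate = 347.58 lb/h.

347.6 lb/h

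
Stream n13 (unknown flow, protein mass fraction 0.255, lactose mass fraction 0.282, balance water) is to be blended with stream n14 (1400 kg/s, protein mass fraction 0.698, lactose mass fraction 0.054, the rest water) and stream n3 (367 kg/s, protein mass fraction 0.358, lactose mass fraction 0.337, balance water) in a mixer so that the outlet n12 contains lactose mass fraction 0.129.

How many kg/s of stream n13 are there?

Let n13 be the unknown flow. Total out = 1767 + n13.
lactose balance: 199.28 + 0.282·n13 = 0.129·(1767 + n13)
(0.282 − 0.129)·n13 = 0.129×1767 − 199.28 = 28.664
n13 = 28.664 / 0.153 = 187.35 kg/s

187.3 kg/s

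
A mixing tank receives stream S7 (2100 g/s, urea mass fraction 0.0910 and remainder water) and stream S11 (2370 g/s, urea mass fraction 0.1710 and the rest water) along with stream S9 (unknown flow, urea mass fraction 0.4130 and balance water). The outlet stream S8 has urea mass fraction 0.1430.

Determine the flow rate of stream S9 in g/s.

158.7 g/s

Let S9 be the unknown flow. Total out = 4470 + S9.
urea balance: 596.37 + 0.413·S9 = 0.143·(4470 + S9)
(0.413 − 0.143)·S9 = 0.143×4470 − 596.37 = 42.84
S9 = 42.84 / 0.270 = 158.67 g/s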